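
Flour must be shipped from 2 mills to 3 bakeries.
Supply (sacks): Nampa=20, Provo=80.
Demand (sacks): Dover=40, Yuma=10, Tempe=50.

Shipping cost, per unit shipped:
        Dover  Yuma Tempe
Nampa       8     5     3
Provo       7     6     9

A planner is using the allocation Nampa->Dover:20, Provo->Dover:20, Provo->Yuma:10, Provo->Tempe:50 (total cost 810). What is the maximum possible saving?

Current plan cost = 20·8 + 20·7 + 10·6 + 50·9 = 810.
Optimal plan:
  Nampa→Tempe: 20 × 3 = 60
  Provo→Dover: 40 × 7 = 280
  Provo→Yuma: 10 × 6 = 60
  Provo→Tempe: 30 × 9 = 270
Optimal cost = 670.
Saving = 810 − 670 = 140.

140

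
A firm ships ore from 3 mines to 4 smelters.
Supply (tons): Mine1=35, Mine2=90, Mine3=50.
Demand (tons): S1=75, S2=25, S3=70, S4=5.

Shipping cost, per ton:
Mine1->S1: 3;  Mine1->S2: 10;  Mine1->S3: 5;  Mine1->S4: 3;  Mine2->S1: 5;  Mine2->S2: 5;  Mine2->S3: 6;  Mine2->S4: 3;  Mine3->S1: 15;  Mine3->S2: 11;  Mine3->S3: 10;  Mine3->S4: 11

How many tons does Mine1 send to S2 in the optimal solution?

Solving gives:
  Mine1->S1: 35 × 3 = 105
  Mine2->S1: 40 × 5 = 200
  Mine2->S2: 25 × 5 = 125
  Mine2->S3: 20 × 6 = 120
  Mine2->S4: 5 × 3 = 15
  Mine3->S3: 50 × 10 = 500
Total cost = 1065.
The route Mine1→S2 is not used.

0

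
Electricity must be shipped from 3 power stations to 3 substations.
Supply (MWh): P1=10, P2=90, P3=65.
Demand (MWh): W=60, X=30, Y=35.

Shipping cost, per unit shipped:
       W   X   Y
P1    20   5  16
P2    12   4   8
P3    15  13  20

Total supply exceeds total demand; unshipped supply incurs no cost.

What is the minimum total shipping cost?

A cheapest plan:
  P1 to X: 10 × 5 = 50
  P2 to W: 35 × 12 = 420
  P2 to X: 20 × 4 = 80
  P2 to Y: 35 × 8 = 280
  P3 to W: 25 × 15 = 375
Total = 50 + 420 + 80 + 280 + 375 = 1205.

1205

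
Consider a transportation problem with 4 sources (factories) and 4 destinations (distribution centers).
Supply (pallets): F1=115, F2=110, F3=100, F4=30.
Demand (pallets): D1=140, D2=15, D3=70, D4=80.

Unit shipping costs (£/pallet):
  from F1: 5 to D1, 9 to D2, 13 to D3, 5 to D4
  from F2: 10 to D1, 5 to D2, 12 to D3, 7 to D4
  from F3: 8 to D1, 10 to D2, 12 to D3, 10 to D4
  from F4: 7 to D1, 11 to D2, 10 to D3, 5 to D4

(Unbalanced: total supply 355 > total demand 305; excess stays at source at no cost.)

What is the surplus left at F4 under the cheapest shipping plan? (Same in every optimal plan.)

An optimal plan:
  F1 to D1: 115 pallets
  F2 to D2: 15 pallets
  F2 to D4: 50 pallets
  F3 to D1: 25 pallets
  F3 to D3: 70 pallets
  F4 to D4: 30 pallets
Total cost = £2190.
F4 ships 30 of its 30, leaving 0.

0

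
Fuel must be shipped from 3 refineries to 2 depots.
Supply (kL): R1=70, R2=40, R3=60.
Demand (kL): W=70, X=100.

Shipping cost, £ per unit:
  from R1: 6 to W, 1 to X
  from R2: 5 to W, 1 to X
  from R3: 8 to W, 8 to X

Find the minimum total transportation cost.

630

One minimum-cost allocation:
  R1 to X: 70 × £1 = £70
  R2 to W: 10 × £5 = £50
  R2 to X: 30 × £1 = £30
  R3 to W: 60 × £8 = £480
Total = 70 + 50 + 30 + 480 = £630.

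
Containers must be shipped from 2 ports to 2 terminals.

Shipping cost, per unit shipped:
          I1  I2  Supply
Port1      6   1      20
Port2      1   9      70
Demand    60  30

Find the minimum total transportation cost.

170

An optimal shipping plan:
  Port1→I2: 20 × 1 = 20
  Port2→I1: 60 × 1 = 60
  Port2→I2: 10 × 9 = 90
Total = 20 + 60 + 90 = 170.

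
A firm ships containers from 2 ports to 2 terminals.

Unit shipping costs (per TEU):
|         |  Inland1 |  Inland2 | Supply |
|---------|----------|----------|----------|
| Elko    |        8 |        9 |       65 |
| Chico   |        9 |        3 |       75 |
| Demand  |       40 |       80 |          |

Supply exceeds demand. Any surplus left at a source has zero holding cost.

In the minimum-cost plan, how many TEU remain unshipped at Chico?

0

Minimum-cost shipments:
  Elko to Inland1: 40 × 8 = 320
  Elko to Inland2: 5 × 9 = 45
  Chico to Inland2: 75 × 3 = 225
Total cost = 590.
Chico ships 75 of its 75, leaving 0.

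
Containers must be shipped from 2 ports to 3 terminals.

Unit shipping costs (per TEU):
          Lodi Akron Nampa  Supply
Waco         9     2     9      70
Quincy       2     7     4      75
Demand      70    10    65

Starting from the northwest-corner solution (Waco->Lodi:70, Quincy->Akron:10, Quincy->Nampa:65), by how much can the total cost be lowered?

240

Current plan cost = 70·9 + 10·7 + 65·4 = 960.
Optimal plan:
  Waco–Akron: 10 × 2 = 20
  Waco–Nampa: 60 × 9 = 540
  Quincy–Lodi: 70 × 2 = 140
  Quincy–Nampa: 5 × 4 = 20
Optimal cost = 720.
Saving = 960 − 720 = 240.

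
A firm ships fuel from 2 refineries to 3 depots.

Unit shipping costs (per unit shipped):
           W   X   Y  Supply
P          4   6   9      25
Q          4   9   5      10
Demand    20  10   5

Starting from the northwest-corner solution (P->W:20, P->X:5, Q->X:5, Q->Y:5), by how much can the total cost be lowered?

Current plan cost = 20·4 + 5·6 + 5·9 + 5·5 = 180.
Optimal plan:
  P–W: 15 × 4 = 60
  P–X: 10 × 6 = 60
  Q–W: 5 × 4 = 20
  Q–Y: 5 × 5 = 25
Optimal cost = 165.
Saving = 180 − 165 = 15.

15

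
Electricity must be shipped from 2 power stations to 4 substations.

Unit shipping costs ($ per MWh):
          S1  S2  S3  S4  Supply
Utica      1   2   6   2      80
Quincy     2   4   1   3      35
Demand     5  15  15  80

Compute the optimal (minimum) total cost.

230

A cheapest plan:
  Utica–S1: 5 × $1 = $5
  Utica–S2: 15 × $2 = $30
  Utica–S4: 60 × $2 = $120
  Quincy–S3: 15 × $1 = $15
  Quincy–S4: 20 × $3 = $60
Total = 5 + 30 + 120 + 15 + 60 = $230.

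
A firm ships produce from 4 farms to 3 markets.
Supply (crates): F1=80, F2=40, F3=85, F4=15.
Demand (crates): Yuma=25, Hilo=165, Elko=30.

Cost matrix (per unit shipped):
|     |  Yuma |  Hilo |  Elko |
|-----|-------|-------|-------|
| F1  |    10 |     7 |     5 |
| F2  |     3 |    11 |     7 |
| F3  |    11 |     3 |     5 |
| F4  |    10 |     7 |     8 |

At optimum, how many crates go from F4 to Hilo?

Optimal shipments:
  F1->Hilo: 65 × 7 = 455
  F1->Elko: 15 × 5 = 75
  F2->Yuma: 25 × 3 = 75
  F2->Elko: 15 × 7 = 105
  F3->Hilo: 85 × 3 = 255
  F4->Hilo: 15 × 7 = 105
Total cost = 1070.
So F4→Hilo carries 15 crates.

15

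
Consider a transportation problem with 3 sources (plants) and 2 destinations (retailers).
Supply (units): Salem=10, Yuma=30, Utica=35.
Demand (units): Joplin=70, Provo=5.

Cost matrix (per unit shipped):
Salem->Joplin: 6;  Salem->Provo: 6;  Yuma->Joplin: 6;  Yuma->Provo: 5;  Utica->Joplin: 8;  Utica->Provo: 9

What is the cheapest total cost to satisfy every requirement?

One minimum-cost allocation:
  Salem→Joplin: 10 × 6 = 60
  Yuma→Joplin: 25 × 6 = 150
  Yuma→Provo: 5 × 5 = 25
  Utica→Joplin: 35 × 8 = 280
Total = 60 + 150 + 25 + 280 = 515.

515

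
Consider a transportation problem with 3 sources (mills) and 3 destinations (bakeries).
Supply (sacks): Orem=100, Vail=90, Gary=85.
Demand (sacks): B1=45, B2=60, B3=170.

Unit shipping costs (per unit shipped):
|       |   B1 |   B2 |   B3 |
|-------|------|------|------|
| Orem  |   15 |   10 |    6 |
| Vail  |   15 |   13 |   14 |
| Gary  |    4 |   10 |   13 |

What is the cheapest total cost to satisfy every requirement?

A cheapest plan:
  Orem to B3: 100 × 6 = 600
  Vail to B2: 20 × 13 = 260
  Vail to B3: 70 × 14 = 980
  Gary to B1: 45 × 4 = 180
  Gary to B2: 40 × 10 = 400
Total = 600 + 260 + 980 + 180 + 400 = 2420.

2420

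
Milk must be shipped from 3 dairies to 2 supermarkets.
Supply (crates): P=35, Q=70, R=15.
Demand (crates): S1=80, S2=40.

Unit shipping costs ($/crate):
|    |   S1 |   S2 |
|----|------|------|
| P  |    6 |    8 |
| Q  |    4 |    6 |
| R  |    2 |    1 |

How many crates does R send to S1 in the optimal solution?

The minimum-cost plan:
  P→S1: 35 crates
  Q→S1: 45 crates
  Q→S2: 25 crates
  R→S2: 15 crates
Total cost = $555.
The route R→S1 is not used.

0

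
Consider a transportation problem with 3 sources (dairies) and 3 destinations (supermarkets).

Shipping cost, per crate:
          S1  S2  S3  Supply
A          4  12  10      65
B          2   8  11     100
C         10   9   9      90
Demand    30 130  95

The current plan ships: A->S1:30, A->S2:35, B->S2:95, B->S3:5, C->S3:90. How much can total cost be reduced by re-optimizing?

Current plan cost = 30·4 + 35·12 + 95·8 + 5·11 + 90·9 = 2165.
Optimal plan:
  A->S3: 65 × 10 = 650
  B->S1: 30 × 2 = 60
  B->S2: 70 × 8 = 560
  C->S2: 60 × 9 = 540
  C->S3: 30 × 9 = 270
Optimal cost = 2080.
Saving = 2165 − 2080 = 85.

85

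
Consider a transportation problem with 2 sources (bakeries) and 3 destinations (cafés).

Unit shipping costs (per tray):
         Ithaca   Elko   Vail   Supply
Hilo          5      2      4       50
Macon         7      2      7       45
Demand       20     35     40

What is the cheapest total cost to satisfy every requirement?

350

A cheapest plan:
  Hilo–Ithaca: 10 × 5 = 50
  Hilo–Vail: 40 × 4 = 160
  Macon–Ithaca: 10 × 7 = 70
  Macon–Elko: 35 × 2 = 70
Total = 50 + 160 + 70 + 70 = 350.
(Supply check: Hilo ships 50; Macon ships 45.)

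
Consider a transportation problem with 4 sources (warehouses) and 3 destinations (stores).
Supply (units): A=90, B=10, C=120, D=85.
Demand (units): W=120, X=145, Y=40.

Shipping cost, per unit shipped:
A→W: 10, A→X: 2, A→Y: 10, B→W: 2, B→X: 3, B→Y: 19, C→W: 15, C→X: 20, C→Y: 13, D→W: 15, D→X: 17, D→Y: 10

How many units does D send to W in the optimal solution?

0

Optimal shipments:
  A to X: 90 × 2 = 180
  B to X: 10 × 3 = 30
  C to W: 120 × 15 = 1800
  D to X: 45 × 17 = 765
  D to Y: 40 × 10 = 400
Total cost = 3175.
The route D→W is not used.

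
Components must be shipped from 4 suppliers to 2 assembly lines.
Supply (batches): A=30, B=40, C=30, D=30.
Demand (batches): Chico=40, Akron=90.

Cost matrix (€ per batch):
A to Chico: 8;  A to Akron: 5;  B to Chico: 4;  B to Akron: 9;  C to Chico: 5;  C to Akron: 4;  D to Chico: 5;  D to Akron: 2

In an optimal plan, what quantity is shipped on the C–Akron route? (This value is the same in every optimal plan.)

Optimal shipments:
  A→Akron: 30 batches
  B→Chico: 40 batches
  C→Akron: 30 batches
  D→Akron: 30 batches
Total cost = €490.
So C→Akron carries 30 batches.

30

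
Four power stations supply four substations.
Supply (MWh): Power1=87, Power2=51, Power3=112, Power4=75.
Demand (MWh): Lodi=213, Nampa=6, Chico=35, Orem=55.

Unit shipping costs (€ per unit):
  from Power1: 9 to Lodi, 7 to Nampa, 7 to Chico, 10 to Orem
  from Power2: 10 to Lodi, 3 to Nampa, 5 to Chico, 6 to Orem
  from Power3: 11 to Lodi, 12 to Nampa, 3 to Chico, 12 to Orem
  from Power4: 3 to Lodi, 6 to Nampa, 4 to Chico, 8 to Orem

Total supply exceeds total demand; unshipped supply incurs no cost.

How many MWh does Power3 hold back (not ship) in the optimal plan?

Minimum-cost shipments:
  Power1–Lodi: 87 × €9 = €783
  Power2–Nampa: 6 × €3 = €18
  Power2–Orem: 45 × €6 = €270
  Power3–Lodi: 51 × €11 = €561
  Power3–Chico: 35 × €3 = €105
  Power3–Orem: 10 × €12 = €120
  Power4–Lodi: 75 × €3 = €225
Total cost = €2082.
Power3 ships 96 of its 112, leaving 16.

16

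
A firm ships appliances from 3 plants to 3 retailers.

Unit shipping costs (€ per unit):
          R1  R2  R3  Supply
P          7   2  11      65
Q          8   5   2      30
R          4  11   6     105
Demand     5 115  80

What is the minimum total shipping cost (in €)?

1000

A cheapest plan:
  P to R2: 65 × €2 = €130
  Q to R2: 30 × €5 = €150
  R to R1: 5 × €4 = €20
  R to R2: 20 × €11 = €220
  R to R3: 80 × €6 = €480
Total = 130 + 150 + 20 + 220 + 480 = €1000.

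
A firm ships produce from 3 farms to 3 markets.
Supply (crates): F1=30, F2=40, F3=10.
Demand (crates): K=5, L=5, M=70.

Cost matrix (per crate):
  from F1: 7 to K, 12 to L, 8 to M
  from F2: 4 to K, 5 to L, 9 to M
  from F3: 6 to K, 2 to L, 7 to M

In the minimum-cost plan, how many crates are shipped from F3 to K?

Solving gives:
  F1–M: 30 × 8 = 240
  F2–K: 5 × 4 = 20
  F2–M: 35 × 9 = 315
  F3–L: 5 × 2 = 10
  F3–M: 5 × 7 = 35
Total cost = 620.
The route F3→K is not used.

0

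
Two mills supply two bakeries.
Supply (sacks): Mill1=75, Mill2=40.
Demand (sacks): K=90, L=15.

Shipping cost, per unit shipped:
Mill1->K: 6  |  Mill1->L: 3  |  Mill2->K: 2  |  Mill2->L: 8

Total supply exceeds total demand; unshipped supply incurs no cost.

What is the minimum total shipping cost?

425

One minimum-cost allocation:
  Mill1 to K: 50 × 6 = 300
  Mill1 to L: 15 × 3 = 45
  Mill2 to K: 40 × 2 = 80
Total = 300 + 45 + 80 = 425.
(Supply check: Mill1 ships 65; Mill2 ships 40.)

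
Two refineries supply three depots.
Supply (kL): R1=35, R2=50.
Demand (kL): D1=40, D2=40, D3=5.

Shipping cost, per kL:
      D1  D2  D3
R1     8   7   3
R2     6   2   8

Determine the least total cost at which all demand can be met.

395

A cheapest plan:
  R1–D1: 30 × 8 = 240
  R1–D3: 5 × 3 = 15
  R2–D1: 10 × 6 = 60
  R2–D2: 40 × 2 = 80
Total = 240 + 15 + 60 + 80 = 395.
(Supply check: R1 ships 35; R2 ships 50.)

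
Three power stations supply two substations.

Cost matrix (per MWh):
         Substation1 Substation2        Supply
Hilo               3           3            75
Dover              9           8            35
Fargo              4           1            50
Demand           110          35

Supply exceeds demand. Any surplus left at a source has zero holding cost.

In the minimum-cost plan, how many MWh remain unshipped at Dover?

Minimum-cost shipments:
  Hilo–Substation1: 75 × 3 = 225
  Dover–Substation1: 20 × 9 = 180
  Fargo–Substation1: 15 × 4 = 60
  Fargo–Substation2: 35 × 1 = 35
Total cost = 500.
Dover ships 20 of its 35, leaving 15.

15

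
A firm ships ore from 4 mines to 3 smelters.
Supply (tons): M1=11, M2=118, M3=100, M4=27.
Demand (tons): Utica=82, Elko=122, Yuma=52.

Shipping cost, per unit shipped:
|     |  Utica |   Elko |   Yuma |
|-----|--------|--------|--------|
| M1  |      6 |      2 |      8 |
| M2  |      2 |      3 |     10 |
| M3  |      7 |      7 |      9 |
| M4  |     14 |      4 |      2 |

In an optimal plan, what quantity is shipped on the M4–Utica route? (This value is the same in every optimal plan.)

Solving gives:
  M1→Elko: 11 × 2 = 22
  M2→Utica: 82 × 2 = 164
  M2→Elko: 36 × 3 = 108
  M3→Elko: 75 × 7 = 525
  M3→Yuma: 25 × 9 = 225
  M4→Yuma: 27 × 2 = 54
Total cost = 1098.
The route M4→Utica is not used.

0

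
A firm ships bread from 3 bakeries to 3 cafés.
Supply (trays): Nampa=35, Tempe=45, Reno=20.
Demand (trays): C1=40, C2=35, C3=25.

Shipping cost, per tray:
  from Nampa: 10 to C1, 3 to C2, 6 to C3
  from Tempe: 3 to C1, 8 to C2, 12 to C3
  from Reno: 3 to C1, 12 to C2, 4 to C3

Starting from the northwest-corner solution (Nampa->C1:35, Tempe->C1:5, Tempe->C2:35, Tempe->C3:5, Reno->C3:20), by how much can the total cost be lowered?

Current plan cost = 35·10 + 5·3 + 35·8 + 5·12 + 20·4 = 785.
Optimal plan:
  Nampa→C2: 30 trays
  Nampa→C3: 5 trays
  Tempe→C1: 40 trays
  Tempe→C2: 5 trays
  Reno→C3: 20 trays
Optimal cost = 360.
Saving = 785 − 360 = 425.

425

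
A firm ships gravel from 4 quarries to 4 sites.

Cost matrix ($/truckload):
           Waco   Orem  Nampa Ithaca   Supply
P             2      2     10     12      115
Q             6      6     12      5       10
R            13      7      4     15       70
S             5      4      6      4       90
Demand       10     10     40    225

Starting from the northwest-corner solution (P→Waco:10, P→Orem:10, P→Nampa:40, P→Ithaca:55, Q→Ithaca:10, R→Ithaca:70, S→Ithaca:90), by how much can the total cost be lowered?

Current plan cost = 10·2 + 10·2 + 40·10 + 55·12 + 10·5 + 70·15 + 90·4 = $2560.
Optimal plan:
  P→Waco: 10 truckloads
  P→Orem: 10 truckloads
  P→Ithaca: 95 truckloads
  Q→Ithaca: 10 truckloads
  R→Nampa: 40 truckloads
  R→Ithaca: 30 truckloads
  S→Ithaca: 90 truckloads
Optimal cost = $2200.
Saving = 2560 − 2200 = $360.

360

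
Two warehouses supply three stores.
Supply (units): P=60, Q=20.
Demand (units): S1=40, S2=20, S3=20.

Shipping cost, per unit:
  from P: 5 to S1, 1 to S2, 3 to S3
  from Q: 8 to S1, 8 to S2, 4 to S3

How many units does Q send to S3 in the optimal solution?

20

The minimum-cost plan:
  P→S1: 40 × 5 = 200
  P→S2: 20 × 1 = 20
  Q→S3: 20 × 4 = 80
Total cost = 300.
So Q→S3 carries 20 units.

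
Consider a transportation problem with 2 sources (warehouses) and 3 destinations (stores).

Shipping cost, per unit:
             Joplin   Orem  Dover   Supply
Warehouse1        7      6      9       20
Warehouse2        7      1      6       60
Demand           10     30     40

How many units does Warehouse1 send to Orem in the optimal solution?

0

Solving gives:
  Warehouse1 to Joplin: 10 × 7 = 70
  Warehouse1 to Dover: 10 × 9 = 90
  Warehouse2 to Orem: 30 × 1 = 30
  Warehouse2 to Dover: 30 × 6 = 180
Total cost = 370.
The route Warehouse1→Orem is not used.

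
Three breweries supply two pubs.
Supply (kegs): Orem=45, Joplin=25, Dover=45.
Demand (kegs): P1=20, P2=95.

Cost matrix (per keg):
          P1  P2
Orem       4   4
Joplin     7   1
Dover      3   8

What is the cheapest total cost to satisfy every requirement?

One minimum-cost allocation:
  Orem→P2: 45 kegs
  Joplin→P2: 25 kegs
  Dover→P1: 20 kegs
  Dover→P2: 25 kegs
Total cost = 465.

465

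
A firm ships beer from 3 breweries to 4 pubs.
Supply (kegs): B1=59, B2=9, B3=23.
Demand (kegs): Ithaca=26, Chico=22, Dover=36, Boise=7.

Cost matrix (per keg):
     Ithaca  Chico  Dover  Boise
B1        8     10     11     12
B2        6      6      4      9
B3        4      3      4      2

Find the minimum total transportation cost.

One minimum-cost allocation:
  B1–Ithaca: 26 kegs
  B1–Chico: 22 kegs
  B1–Dover: 11 kegs
  B2–Dover: 9 kegs
  B3–Dover: 16 kegs
  B3–Boise: 7 kegs
Total cost = 663.

663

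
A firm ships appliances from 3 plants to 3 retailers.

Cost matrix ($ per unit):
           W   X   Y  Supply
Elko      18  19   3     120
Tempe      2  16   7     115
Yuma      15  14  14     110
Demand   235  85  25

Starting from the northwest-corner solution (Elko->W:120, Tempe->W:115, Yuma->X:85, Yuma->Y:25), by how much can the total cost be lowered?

Current plan cost = 120·18 + 115·2 + 85·14 + 25·14 = $3930.
Optimal plan:
  Elko→W: 95 units
  Elko→Y: 25 units
  Tempe→W: 115 units
  Yuma→W: 25 units
  Yuma→X: 85 units
Optimal cost = $3580.
Saving = 3930 − 3580 = $350.

350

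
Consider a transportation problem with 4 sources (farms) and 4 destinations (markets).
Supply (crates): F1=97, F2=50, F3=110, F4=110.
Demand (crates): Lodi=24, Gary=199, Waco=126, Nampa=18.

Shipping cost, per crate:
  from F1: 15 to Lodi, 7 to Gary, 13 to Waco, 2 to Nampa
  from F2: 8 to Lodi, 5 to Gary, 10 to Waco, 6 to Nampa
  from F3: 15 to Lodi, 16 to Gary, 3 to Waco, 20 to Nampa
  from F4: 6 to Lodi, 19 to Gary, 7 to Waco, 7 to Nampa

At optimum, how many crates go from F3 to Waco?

Optimal shipments:
  F1->Gary: 97 × 7 = 679
  F2->Gary: 50 × 5 = 250
  F3->Waco: 110 × 3 = 330
  F4->Lodi: 24 × 6 = 144
  F4->Gary: 52 × 19 = 988
  F4->Waco: 16 × 7 = 112
  F4->Nampa: 18 × 7 = 126
Total cost = 2629.
So F3→Waco carries 110 crates.

110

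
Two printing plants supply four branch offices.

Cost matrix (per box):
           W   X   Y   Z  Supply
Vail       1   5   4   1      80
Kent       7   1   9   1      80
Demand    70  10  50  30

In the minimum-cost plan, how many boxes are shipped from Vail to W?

70

Optimal shipments:
  Vail→W: 70 × 1 = 70
  Vail→Y: 10 × 4 = 40
  Kent→X: 10 × 1 = 10
  Kent→Y: 40 × 9 = 360
  Kent→Z: 30 × 1 = 30
Total cost = 510.
So Vail→W carries 70 boxes.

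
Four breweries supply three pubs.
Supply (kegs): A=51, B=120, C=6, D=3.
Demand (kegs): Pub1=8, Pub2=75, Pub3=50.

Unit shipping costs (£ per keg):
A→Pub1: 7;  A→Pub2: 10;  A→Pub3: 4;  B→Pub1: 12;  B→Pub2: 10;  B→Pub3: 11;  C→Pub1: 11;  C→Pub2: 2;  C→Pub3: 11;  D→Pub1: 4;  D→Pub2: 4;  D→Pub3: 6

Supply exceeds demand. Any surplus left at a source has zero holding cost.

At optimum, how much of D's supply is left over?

An optimal plan:
  A–Pub1: 1 × £7 = £7
  A–Pub3: 50 × £4 = £200
  B–Pub1: 4 × £12 = £48
  B–Pub2: 69 × £10 = £690
  C–Pub2: 6 × £2 = £12
  D–Pub1: 3 × £4 = £12
Total cost = £969.
D ships 3 of its 3, leaving 0.

0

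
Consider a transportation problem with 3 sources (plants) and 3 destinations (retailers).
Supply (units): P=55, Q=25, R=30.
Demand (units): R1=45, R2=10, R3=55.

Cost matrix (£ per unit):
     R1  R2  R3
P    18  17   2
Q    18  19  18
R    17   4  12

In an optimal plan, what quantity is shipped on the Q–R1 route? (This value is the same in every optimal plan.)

25

Optimal shipments:
  P–R3: 55 × £2 = £110
  Q–R1: 25 × £18 = £450
  R–R1: 20 × £17 = £340
  R–R2: 10 × £4 = £40
Total cost = £940.
So Q→R1 carries 25 units.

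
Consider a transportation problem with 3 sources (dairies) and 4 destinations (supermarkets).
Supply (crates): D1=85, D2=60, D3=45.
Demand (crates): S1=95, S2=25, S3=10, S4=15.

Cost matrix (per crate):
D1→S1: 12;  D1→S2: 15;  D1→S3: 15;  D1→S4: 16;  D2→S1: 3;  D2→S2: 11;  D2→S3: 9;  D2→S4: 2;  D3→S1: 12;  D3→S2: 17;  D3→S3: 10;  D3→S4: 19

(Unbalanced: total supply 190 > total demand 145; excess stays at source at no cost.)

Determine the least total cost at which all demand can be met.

An optimal shipping plan:
  D1 to S1: 15 × 12 = 180
  D1 to S2: 25 × 15 = 375
  D2 to S1: 45 × 3 = 135
  D2 to S4: 15 × 2 = 30
  D3 to S1: 35 × 12 = 420
  D3 to S3: 10 × 10 = 100
Total = 180 + 375 + 135 + 30 + 420 + 100 = 1240.

1240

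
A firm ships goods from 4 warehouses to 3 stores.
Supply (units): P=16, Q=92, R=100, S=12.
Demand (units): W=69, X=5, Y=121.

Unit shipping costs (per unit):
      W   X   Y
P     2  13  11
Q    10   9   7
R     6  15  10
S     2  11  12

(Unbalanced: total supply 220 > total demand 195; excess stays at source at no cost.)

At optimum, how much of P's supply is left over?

Minimum-cost shipments:
  P–W: 16 units
  Q–X: 5 units
  Q–Y: 87 units
  R–W: 41 units
  R–Y: 34 units
  S–W: 12 units
Total cost = 1296.
P ships 16 of its 16, leaving 0.

0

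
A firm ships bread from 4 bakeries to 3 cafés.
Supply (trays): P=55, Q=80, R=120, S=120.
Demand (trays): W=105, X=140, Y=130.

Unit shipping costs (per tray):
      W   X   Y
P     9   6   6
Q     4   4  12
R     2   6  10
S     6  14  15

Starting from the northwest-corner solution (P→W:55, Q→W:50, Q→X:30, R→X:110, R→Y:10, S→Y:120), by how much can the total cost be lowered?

Current plan cost = 55·9 + 50·4 + 30·4 + 110·6 + 10·10 + 120·15 = 3375.
Optimal plan:
  P–Y: 55 trays
  Q–X: 80 trays
  R–X: 60 trays
  R–Y: 60 trays
  S–W: 105 trays
  S–Y: 15 trays
Optimal cost = 2465.
Saving = 3375 − 2465 = 910.

910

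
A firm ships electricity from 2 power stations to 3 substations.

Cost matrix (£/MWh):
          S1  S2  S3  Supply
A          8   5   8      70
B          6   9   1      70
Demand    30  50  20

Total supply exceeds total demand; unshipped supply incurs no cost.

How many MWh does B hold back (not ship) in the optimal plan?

20

Minimum-cost shipments:
  A→S2: 50 × £5 = £250
  B→S1: 30 × £6 = £180
  B→S3: 20 × £1 = £20
Total cost = £450.
B ships 50 of its 70, leaving 20.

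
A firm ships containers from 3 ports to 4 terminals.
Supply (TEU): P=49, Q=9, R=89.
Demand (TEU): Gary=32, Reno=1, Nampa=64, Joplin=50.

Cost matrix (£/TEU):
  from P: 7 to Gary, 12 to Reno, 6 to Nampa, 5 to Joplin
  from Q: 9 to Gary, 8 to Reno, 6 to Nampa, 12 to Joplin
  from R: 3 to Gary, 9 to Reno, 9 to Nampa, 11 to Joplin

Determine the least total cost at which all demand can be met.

910

One minimum-cost allocation:
  P->Joplin: 49 TEU
  Q->Nampa: 9 TEU
  R->Gary: 32 TEU
  R->Reno: 1 TEU
  R->Nampa: 55 TEU
  R->Joplin: 1 TEU
Total cost = £910.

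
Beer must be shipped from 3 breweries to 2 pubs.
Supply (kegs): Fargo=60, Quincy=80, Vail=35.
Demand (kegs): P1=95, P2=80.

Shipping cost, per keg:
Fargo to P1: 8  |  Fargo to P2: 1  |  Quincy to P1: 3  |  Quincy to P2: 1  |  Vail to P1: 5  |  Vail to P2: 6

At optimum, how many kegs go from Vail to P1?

35

Optimal shipments:
  Fargo→P2: 60 kegs
  Quincy→P1: 60 kegs
  Quincy→P2: 20 kegs
  Vail→P1: 35 kegs
Total cost = 435.
So Vail→P1 carries 35 kegs.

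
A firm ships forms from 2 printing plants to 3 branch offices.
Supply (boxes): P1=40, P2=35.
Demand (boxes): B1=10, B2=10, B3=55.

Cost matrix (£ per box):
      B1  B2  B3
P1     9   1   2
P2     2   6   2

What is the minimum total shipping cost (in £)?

Optimal allocation:
  P1->B2: 10 × £1 = £10
  P1->B3: 30 × £2 = £60
  P2->B1: 10 × £2 = £20
  P2->B3: 25 × £2 = £50
Total = 10 + 60 + 20 + 50 = £140.
(Supply check: P1 ships 40; P2 ships 35.)

140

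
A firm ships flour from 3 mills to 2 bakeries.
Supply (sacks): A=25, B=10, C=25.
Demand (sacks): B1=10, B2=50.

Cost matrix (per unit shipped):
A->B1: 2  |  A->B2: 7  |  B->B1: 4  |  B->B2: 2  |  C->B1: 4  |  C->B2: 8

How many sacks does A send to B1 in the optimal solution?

The minimum-cost plan:
  A–B1: 10 sacks
  A–B2: 15 sacks
  B–B2: 10 sacks
  C–B2: 25 sacks
Total cost = 345.
So A→B1 carries 10 sacks.

10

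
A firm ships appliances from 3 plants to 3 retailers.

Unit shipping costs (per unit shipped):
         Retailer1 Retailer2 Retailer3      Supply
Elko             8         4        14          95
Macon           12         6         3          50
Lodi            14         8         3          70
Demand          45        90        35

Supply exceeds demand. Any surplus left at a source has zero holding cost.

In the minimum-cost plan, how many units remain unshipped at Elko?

0

Minimum-cost shipments:
  Elko–Retailer1: 45 units
  Elko–Retailer2: 50 units
  Macon–Retailer2: 40 units
  Macon–Retailer3: 10 units
  Lodi–Retailer3: 25 units
Total cost = 905.
Elko ships 95 of its 95, leaving 0.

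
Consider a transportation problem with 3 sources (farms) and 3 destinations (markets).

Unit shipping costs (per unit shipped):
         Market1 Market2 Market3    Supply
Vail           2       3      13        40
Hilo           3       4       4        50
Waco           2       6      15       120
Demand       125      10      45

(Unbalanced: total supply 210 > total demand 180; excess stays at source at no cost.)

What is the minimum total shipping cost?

An optimal shipping plan:
  Vail->Market1: 5 × 2 = 10
  Vail->Market2: 10 × 3 = 30
  Hilo->Market3: 45 × 4 = 180
  Waco->Market1: 120 × 2 = 240
Total = 10 + 30 + 180 + 240 = 460.

460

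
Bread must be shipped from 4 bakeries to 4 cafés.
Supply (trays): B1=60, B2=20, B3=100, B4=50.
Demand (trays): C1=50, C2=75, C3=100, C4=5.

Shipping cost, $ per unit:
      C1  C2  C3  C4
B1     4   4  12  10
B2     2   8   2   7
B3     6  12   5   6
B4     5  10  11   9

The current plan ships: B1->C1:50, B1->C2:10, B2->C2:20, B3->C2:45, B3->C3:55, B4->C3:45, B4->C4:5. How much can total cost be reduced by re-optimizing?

Current plan cost = 50·4 + 10·4 + 20·8 + 45·12 + 55·5 + 45·11 + 5·9 = $1755.
Optimal plan:
  B1→C2: 60 × $4 = $240
  B2→C1: 15 × $2 = $30
  B2→C3: 5 × $2 = $10
  B3→C3: 95 × $5 = $475
  B3→C4: 5 × $6 = $30
  B4→C1: 35 × $5 = $175
  B4→C2: 15 × $10 = $150
Optimal cost = $1110.
Saving = 1755 − 1110 = $645.

645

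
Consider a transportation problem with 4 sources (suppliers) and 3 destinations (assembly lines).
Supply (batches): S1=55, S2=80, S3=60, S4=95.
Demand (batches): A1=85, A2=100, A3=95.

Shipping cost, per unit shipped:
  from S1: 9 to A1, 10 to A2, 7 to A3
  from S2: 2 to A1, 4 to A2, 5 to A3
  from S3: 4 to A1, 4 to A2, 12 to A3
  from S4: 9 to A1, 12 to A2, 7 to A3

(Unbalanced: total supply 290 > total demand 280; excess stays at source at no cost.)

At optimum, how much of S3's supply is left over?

0

An optimal plan:
  S1 to A1: 5 × 9 = 45
  S1 to A2: 40 × 10 = 400
  S1 to A3: 10 × 7 = 70
  S2 to A1: 80 × 2 = 160
  S3 to A2: 60 × 4 = 240
  S4 to A3: 85 × 7 = 595
Total cost = 1510.
S3 ships 60 of its 60, leaving 0.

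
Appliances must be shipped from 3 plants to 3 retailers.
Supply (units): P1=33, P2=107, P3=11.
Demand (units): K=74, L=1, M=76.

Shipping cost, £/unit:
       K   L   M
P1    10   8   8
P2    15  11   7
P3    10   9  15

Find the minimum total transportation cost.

An optimal shipping plan:
  P1→K: 33 × £10 = £330
  P2→K: 30 × £15 = £450
  P2→L: 1 × £11 = £11
  P2→M: 76 × £7 = £532
  P3→K: 11 × £10 = £110
Total = 330 + 450 + 11 + 532 + 110 = £1433.

1433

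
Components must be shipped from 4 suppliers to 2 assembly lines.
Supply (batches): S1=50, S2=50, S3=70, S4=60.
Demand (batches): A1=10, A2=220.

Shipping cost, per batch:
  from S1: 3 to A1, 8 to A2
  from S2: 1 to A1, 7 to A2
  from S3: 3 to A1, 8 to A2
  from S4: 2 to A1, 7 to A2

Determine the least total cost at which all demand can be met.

An optimal shipping plan:
  S1 to A2: 50 × 8 = 400
  S2 to A1: 10 × 1 = 10
  S2 to A2: 40 × 7 = 280
  S3 to A2: 70 × 8 = 560
  S4 to A2: 60 × 7 = 420
Total = 400 + 10 + 280 + 560 + 420 = 1670.
(Supply check: S1 ships 50; S2 ships 50; S3 ships 70; S4 ships 60.)

1670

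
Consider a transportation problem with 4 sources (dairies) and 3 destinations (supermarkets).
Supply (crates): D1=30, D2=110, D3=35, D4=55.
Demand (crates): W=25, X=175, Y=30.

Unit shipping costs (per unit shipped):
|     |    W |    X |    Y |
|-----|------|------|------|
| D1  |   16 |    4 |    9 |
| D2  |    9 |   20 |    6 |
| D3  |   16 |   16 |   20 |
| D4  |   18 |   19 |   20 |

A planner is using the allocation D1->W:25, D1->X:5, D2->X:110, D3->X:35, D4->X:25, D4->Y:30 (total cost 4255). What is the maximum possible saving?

Current plan cost = 25·16 + 5·4 + 110·20 + 35·16 + 25·19 + 30·20 = 4255.
Optimal plan:
  D1->X: 30 crates
  D2->W: 25 crates
  D2->X: 55 crates
  D2->Y: 30 crates
  D3->X: 35 crates
  D4->X: 55 crates
Optimal cost = 3230.
Saving = 4255 − 3230 = 1025.

1025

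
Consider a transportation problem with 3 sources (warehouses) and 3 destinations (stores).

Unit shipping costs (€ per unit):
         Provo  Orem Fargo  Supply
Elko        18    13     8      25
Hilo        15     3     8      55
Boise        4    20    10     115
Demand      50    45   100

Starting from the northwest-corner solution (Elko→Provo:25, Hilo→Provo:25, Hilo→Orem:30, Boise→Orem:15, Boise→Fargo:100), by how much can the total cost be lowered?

Current plan cost = 25·18 + 25·15 + 30·3 + 15·20 + 100·10 = €2215.
Optimal plan:
  Elko to Fargo: 25 × €8 = €200
  Hilo to Orem: 45 × €3 = €135
  Hilo to Fargo: 10 × €8 = €80
  Boise to Provo: 50 × €4 = €200
  Boise to Fargo: 65 × €10 = €650
Optimal cost = €1265.
Saving = 2215 − 1265 = €950.

950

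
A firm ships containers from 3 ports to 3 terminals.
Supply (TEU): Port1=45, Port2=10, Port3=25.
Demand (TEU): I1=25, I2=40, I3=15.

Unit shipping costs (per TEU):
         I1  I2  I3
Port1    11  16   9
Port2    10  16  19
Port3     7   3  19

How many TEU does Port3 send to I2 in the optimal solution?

The minimum-cost plan:
  Port1->I1: 15 × 11 = 165
  Port1->I2: 15 × 16 = 240
  Port1->I3: 15 × 9 = 135
  Port2->I1: 10 × 10 = 100
  Port3->I2: 25 × 3 = 75
Total cost = 715.
So Port3→I2 carries 25 TEU.

25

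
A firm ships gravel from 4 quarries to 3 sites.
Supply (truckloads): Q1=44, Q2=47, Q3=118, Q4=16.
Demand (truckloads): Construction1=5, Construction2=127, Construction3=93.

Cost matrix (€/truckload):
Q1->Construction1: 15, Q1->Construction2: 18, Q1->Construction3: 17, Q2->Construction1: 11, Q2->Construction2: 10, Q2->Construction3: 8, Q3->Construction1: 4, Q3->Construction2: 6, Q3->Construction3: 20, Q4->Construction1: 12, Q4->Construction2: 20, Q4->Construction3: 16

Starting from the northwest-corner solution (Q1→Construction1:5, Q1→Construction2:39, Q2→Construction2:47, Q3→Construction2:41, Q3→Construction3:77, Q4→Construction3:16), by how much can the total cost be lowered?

Current plan cost = 5·15 + 39·18 + 47·10 + 41·6 + 77·20 + 16·16 = €3289.
Optimal plan:
  Q1->Construction2: 9 × €18 = €162
  Q1->Construction3: 35 × €17 = €595
  Q2->Construction3: 47 × €8 = €376
  Q3->Construction2: 118 × €6 = €708
  Q4->Construction1: 5 × €12 = €60
  Q4->Construction3: 11 × €16 = €176
Optimal cost = €2077.
Saving = 3289 − 2077 = €1212.

1212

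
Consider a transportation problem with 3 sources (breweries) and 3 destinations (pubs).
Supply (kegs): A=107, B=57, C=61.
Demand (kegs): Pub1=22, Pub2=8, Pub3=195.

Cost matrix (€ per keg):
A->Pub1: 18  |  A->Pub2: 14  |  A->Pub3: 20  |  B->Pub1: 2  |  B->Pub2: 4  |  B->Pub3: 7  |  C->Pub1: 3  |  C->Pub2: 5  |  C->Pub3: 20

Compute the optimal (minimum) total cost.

3265

An optimal shipping plan:
  A->Pub3: 107 × €20 = €2140
  B->Pub3: 57 × €7 = €399
  C->Pub1: 22 × €3 = €66
  C->Pub2: 8 × €5 = €40
  C->Pub3: 31 × €20 = €620
Total = 2140 + 399 + 66 + 40 + 620 = €3265.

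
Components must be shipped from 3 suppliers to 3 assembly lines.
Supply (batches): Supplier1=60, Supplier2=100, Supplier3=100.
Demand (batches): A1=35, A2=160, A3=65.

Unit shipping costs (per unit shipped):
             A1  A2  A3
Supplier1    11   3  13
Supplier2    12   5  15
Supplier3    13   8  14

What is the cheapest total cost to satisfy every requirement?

Optimal allocation:
  Supplier1→A2: 60 × 3 = 180
  Supplier2→A2: 100 × 5 = 500
  Supplier3→A1: 35 × 13 = 455
  Supplier3→A3: 65 × 14 = 910
Total = 180 + 500 + 455 + 910 = 2045.
(Supply check: Supplier1 ships 60; Supplier2 ships 100; Supplier3 ships 100.)

2045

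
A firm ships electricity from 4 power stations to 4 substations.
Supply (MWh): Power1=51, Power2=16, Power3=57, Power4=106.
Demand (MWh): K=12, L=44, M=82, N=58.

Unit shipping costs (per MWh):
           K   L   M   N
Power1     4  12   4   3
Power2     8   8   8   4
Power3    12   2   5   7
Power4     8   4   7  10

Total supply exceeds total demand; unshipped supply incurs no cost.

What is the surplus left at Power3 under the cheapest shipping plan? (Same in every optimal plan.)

Minimum-cost shipments:
  Power1–K: 9 × 4 = 36
  Power1–N: 42 × 3 = 126
  Power2–N: 16 × 4 = 64
  Power3–M: 57 × 5 = 285
  Power4–K: 3 × 8 = 24
  Power4–L: 44 × 4 = 176
  Power4–M: 25 × 7 = 175
Total cost = 886.
Power3 ships 57 of its 57, leaving 0.

0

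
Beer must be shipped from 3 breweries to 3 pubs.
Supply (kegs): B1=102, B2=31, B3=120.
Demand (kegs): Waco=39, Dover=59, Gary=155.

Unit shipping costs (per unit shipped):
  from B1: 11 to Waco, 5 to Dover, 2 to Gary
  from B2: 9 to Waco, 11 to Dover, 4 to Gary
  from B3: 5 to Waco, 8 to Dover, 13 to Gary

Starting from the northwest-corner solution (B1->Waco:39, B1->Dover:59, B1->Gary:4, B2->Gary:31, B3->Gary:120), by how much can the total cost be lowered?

Current plan cost = 39·11 + 59·5 + 4·2 + 31·4 + 120·13 = 2416.
Optimal plan:
  B1→Gary: 102 × 2 = 204
  B2→Gary: 31 × 4 = 124
  B3→Waco: 39 × 5 = 195
  B3→Dover: 59 × 8 = 472
  B3→Gary: 22 × 13 = 286
Optimal cost = 1281.
Saving = 2416 − 1281 = 1135.

1135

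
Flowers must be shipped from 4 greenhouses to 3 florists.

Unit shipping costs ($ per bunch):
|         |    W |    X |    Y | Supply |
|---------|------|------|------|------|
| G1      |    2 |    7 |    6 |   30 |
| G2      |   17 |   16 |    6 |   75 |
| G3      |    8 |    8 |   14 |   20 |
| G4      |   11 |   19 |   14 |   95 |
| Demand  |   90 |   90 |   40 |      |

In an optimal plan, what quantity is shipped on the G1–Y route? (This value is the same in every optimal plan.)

Optimal shipments:
  G1 to X: 30 × $7 = $210
  G2 to X: 35 × $16 = $560
  G2 to Y: 40 × $6 = $240
  G3 to X: 20 × $8 = $160
  G4 to W: 90 × $11 = $990
  G4 to X: 5 × $19 = $95
Total cost = $2255.
The route G1→Y is not used.

0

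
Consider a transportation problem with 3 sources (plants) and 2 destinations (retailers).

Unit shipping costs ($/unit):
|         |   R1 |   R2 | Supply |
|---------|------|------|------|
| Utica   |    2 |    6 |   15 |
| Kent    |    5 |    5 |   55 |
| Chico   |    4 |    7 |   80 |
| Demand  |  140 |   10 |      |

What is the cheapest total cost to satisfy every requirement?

625

Optimal allocation:
  Utica→R1: 15 units
  Kent→R1: 45 units
  Kent→R2: 10 units
  Chico→R1: 80 units
Total cost = $625.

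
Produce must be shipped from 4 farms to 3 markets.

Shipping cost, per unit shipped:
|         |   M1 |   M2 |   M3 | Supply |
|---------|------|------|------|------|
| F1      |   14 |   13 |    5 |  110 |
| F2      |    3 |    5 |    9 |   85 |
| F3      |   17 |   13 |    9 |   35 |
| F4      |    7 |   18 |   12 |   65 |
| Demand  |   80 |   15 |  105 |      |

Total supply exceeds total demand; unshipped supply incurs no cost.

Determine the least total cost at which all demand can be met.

880

One minimum-cost allocation:
  F1→M3: 105 crates
  F2→M1: 70 crates
  F2→M2: 15 crates
  F4→M1: 10 crates
Total cost = 880.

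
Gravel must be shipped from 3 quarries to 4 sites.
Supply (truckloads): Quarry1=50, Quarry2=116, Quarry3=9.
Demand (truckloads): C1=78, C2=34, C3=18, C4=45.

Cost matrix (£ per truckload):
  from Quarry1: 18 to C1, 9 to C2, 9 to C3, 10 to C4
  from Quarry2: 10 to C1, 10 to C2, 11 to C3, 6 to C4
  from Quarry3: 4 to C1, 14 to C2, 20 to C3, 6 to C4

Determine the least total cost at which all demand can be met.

1466

One minimum-cost allocation:
  Quarry1 to C2: 32 × £9 = £288
  Quarry1 to C3: 18 × £9 = £162
  Quarry2 to C1: 69 × £10 = £690
  Quarry2 to C2: 2 × £10 = £20
  Quarry2 to C4: 45 × £6 = £270
  Quarry3 to C1: 9 × £4 = £36
Total = 288 + 162 + 690 + 20 + 270 + 36 = £1466.
(Supply check: Quarry1 ships 50; Quarry2 ships 116; Quarry3 ships 9.)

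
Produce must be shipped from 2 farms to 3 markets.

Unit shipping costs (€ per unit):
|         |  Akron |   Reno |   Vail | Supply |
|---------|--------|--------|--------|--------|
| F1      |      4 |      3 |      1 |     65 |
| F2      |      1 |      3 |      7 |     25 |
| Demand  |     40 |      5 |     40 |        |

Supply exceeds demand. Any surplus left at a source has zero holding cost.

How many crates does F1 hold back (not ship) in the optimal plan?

5

An optimal plan:
  F1→Akron: 15 × €4 = €60
  F1→Reno: 5 × €3 = €15
  F1→Vail: 40 × €1 = €40
  F2→Akron: 25 × €1 = €25
Total cost = €140.
F1 ships 60 of its 65, leaving 5.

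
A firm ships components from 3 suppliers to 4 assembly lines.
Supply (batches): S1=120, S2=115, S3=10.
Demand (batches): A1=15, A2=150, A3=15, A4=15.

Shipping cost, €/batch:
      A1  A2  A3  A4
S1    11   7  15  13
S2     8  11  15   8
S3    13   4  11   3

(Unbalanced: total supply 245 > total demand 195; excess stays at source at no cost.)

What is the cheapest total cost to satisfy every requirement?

1565

An optimal shipping plan:
  S1–A2: 120 batches
  S2–A1: 15 batches
  S2–A2: 20 batches
  S2–A3: 15 batches
  S2–A4: 15 batches
  S3–A2: 10 batches
Total cost = €1565.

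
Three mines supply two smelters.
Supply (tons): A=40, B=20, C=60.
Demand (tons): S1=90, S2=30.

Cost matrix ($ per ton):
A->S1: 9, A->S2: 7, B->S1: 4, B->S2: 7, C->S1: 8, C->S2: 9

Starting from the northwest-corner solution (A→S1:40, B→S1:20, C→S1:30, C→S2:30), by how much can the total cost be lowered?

Current plan cost = 40·9 + 20·4 + 30·8 + 30·9 = $950.
Optimal plan:
  A->S1: 10 × $9 = $90
  A->S2: 30 × $7 = $210
  B->S1: 20 × $4 = $80
  C->S1: 60 × $8 = $480
Optimal cost = $860.
Saving = 950 − 860 = $90.

90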